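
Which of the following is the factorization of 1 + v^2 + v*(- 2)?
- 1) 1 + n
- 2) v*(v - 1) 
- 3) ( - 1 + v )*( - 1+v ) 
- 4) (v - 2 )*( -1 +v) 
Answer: 3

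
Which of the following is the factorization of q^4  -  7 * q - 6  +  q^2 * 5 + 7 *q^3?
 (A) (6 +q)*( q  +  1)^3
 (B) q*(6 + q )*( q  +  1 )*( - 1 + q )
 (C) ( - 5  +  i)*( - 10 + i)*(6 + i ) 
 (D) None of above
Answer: D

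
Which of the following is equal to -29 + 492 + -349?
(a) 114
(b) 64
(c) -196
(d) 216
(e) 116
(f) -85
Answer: a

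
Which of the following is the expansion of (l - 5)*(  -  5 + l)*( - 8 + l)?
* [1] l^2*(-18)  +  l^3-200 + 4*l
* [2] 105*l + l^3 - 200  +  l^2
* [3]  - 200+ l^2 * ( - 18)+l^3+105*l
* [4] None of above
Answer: 3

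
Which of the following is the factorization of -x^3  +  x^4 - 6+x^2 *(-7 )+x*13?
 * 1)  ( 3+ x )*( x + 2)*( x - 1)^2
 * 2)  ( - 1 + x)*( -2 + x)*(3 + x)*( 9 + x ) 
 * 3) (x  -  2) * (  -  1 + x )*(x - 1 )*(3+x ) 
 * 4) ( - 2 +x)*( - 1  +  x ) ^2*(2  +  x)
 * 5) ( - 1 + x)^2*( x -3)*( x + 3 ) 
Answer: 3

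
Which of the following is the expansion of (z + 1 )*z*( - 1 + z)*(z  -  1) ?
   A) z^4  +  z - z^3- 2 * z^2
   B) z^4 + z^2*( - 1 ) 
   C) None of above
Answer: C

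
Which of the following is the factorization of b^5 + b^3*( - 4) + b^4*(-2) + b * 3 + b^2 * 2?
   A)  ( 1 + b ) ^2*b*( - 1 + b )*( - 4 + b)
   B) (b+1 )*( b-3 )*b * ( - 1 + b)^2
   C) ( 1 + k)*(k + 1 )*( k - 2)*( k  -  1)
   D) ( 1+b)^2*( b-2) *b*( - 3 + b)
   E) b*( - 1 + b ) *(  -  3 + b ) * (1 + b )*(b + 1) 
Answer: E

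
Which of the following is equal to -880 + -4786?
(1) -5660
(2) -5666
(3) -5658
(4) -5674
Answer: 2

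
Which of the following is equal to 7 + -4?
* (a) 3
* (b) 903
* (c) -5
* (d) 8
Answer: a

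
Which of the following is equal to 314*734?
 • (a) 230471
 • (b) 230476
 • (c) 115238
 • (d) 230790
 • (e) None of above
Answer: b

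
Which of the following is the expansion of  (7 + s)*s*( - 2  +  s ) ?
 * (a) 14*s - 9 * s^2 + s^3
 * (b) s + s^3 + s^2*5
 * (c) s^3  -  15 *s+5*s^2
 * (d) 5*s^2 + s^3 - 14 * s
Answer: d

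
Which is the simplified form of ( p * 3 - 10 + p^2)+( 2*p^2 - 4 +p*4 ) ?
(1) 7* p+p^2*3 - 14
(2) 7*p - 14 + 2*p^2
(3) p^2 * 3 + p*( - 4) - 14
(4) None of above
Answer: 1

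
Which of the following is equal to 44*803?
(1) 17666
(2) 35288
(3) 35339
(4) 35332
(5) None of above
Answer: 4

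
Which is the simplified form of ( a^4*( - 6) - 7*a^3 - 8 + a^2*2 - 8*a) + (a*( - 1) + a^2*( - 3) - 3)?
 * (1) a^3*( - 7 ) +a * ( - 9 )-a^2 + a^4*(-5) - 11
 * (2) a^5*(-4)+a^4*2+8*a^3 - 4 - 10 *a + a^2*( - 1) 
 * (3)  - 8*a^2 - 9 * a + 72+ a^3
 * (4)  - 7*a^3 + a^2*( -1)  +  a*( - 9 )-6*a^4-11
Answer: 4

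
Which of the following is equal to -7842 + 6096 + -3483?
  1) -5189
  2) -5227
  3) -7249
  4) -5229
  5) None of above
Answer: 4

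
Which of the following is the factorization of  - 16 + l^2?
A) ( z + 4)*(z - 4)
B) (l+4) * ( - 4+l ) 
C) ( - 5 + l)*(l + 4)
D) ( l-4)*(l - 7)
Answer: B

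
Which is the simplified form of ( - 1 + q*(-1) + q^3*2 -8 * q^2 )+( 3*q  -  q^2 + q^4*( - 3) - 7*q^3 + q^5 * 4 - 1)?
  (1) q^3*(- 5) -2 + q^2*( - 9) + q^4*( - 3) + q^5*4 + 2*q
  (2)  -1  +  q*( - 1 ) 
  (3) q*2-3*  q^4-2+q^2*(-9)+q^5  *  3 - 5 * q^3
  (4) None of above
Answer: 1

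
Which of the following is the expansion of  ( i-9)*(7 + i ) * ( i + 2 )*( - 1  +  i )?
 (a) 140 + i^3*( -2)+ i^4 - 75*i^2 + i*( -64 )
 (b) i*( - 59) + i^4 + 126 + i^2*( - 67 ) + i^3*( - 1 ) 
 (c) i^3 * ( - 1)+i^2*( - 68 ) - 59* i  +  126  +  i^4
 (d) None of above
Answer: b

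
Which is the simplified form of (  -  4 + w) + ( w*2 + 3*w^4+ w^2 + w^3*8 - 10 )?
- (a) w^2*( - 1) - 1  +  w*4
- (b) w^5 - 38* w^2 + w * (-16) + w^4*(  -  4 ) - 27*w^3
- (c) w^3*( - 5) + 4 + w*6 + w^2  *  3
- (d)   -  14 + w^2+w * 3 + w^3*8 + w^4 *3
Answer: d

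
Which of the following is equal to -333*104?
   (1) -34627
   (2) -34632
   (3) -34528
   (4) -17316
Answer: 2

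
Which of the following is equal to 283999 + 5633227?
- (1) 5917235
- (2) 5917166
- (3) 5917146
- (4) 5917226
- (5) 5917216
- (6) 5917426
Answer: 4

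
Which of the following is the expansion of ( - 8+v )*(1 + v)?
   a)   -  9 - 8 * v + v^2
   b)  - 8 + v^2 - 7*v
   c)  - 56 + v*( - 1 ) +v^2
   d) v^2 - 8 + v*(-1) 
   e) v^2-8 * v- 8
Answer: b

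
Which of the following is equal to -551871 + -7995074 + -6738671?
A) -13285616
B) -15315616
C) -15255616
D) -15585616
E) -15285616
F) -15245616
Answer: E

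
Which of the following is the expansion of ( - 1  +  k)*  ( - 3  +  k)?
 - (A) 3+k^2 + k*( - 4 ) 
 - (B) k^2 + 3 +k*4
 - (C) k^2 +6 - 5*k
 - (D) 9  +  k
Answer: A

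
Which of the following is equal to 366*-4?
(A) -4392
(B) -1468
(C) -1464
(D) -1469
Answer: C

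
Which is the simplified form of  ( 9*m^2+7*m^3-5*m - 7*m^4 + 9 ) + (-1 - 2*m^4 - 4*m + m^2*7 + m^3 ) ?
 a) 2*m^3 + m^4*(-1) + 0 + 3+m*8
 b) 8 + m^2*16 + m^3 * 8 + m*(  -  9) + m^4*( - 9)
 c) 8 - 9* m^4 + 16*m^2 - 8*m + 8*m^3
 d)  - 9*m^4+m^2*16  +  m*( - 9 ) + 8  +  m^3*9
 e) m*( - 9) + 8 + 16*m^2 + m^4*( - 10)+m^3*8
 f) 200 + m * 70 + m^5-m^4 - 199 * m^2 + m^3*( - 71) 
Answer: b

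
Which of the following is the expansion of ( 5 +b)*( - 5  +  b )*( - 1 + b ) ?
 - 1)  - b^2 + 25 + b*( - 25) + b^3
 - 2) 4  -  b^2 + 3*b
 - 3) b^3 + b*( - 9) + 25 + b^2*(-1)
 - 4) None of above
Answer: 1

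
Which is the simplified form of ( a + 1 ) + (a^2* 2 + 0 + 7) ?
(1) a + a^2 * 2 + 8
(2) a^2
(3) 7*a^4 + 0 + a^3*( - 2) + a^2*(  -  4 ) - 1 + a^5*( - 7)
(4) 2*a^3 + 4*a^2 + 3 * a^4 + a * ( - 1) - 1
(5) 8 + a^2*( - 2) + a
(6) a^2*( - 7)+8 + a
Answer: 1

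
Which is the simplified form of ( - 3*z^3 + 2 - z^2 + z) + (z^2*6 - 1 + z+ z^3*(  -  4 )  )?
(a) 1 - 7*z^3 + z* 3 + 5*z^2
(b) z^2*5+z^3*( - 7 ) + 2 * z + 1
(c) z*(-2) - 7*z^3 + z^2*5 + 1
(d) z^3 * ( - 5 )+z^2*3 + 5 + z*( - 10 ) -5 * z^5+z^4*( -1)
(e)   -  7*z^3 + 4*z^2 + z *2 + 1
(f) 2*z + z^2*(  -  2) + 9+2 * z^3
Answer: b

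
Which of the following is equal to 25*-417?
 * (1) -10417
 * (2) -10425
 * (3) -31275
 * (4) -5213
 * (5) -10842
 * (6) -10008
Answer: 2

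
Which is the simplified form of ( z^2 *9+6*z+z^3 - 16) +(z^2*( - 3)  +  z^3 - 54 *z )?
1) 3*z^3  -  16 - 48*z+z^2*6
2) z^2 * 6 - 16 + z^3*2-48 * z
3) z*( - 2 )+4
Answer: 2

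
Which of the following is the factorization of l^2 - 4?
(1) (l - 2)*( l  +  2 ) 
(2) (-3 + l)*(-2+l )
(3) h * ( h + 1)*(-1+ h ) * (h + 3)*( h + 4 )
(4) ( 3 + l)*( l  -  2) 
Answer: 1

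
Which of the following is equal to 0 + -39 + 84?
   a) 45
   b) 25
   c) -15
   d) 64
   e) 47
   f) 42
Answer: a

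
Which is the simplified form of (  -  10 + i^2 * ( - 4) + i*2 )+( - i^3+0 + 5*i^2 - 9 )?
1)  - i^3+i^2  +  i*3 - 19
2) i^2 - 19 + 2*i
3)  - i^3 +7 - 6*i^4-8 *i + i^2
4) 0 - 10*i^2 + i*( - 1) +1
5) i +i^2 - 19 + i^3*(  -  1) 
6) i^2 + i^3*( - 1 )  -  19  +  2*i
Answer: 6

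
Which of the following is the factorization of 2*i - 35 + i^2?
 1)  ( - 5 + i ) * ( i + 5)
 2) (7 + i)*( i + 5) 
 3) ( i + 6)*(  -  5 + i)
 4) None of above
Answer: 4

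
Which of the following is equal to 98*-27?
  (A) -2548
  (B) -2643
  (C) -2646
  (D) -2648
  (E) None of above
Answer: C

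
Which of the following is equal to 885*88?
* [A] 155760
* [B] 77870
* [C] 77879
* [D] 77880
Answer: D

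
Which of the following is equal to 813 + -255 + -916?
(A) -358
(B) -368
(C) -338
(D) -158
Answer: A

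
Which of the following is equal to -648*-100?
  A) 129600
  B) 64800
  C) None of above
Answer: B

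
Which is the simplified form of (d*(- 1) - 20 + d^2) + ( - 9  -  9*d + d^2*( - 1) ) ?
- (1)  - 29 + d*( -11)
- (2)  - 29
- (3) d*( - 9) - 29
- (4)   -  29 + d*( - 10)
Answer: 4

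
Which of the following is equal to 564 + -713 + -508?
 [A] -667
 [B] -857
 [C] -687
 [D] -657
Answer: D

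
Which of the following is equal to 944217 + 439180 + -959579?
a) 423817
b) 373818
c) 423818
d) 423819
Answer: c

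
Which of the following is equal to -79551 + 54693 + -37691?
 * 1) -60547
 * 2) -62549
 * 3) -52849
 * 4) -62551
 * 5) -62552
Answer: 2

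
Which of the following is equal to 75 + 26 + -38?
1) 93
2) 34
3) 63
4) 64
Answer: 3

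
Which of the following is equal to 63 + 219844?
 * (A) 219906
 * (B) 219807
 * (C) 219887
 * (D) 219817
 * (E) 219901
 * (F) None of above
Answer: F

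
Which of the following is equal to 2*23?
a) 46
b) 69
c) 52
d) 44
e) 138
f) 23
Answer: a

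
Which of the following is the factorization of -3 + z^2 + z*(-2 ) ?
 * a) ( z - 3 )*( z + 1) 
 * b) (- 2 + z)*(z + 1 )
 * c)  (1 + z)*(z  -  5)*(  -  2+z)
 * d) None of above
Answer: a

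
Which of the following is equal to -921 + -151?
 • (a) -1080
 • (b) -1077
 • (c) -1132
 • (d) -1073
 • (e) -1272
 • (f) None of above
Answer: f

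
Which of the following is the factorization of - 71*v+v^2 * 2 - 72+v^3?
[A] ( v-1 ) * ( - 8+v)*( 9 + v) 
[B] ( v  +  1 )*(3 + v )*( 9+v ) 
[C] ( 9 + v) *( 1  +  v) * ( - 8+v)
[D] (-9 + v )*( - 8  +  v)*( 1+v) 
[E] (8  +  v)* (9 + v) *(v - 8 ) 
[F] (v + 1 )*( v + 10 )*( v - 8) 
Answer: C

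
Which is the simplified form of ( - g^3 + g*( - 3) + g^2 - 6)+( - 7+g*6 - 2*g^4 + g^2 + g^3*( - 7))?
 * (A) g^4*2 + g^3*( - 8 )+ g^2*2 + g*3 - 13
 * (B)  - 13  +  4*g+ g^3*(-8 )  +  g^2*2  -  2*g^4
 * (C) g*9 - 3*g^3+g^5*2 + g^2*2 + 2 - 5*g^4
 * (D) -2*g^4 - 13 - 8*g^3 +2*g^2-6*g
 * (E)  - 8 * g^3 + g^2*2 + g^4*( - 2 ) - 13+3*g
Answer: E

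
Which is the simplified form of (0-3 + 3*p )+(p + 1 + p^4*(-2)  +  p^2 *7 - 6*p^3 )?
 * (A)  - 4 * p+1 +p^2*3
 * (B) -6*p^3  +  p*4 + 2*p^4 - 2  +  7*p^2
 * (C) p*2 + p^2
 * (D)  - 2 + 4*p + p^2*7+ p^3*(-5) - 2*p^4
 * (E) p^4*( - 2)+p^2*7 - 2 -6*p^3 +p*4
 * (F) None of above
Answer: E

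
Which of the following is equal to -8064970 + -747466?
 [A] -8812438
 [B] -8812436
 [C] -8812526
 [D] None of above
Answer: B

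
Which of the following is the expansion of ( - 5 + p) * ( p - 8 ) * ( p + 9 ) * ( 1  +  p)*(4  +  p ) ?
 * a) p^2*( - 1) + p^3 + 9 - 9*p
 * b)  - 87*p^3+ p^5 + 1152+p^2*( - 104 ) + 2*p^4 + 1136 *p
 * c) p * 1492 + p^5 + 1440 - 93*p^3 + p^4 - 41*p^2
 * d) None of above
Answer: c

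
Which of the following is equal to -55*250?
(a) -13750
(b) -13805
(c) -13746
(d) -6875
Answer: a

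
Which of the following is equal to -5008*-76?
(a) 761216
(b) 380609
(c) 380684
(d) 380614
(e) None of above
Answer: e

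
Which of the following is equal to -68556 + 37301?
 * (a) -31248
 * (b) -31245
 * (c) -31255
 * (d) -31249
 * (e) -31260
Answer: c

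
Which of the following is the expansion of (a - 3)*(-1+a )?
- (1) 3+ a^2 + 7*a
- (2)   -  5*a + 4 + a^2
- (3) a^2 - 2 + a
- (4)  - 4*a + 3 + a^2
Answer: 4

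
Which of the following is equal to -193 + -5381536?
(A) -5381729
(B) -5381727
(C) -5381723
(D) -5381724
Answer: A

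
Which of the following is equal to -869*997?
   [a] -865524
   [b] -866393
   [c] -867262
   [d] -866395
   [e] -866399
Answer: b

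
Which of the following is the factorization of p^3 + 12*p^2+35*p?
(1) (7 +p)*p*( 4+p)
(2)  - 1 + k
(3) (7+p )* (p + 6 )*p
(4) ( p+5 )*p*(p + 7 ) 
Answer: 4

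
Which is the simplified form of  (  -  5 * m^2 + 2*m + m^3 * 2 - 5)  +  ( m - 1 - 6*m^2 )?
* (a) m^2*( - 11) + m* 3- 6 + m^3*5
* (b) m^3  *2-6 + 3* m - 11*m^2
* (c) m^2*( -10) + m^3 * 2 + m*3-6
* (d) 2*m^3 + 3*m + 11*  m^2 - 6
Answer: b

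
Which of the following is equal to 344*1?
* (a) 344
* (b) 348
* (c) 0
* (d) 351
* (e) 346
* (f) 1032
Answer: a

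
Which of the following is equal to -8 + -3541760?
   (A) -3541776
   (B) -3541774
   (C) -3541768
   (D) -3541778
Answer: C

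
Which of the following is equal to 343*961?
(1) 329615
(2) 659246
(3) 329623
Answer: 3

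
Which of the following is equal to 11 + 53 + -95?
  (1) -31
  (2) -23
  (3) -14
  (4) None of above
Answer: 1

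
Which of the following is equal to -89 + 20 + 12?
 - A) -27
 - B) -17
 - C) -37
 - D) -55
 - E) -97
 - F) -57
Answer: F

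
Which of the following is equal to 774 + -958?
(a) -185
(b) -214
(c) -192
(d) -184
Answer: d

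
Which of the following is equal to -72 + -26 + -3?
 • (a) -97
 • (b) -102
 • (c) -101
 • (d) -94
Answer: c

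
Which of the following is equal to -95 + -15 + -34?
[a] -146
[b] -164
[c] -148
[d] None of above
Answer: d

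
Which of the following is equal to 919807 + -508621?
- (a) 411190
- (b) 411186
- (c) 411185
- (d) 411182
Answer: b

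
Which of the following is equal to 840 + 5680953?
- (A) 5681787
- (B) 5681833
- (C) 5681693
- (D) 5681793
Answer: D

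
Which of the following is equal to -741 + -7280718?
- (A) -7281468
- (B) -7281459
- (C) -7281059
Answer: B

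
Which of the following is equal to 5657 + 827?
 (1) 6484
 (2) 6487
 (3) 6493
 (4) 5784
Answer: 1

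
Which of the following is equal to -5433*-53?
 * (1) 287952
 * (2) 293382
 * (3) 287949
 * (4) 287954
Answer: 3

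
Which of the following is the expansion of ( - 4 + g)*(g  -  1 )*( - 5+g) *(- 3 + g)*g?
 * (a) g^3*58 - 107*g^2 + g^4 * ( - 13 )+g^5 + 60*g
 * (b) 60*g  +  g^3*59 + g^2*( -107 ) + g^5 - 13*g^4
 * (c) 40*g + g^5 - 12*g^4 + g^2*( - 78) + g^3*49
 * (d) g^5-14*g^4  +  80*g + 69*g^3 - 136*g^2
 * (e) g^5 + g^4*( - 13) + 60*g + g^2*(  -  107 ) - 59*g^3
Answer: b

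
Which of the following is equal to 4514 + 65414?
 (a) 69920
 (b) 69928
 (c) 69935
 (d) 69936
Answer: b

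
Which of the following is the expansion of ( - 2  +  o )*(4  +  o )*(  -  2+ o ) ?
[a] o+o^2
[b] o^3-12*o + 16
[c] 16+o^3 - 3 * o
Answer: b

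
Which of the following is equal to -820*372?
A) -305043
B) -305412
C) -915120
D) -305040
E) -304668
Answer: D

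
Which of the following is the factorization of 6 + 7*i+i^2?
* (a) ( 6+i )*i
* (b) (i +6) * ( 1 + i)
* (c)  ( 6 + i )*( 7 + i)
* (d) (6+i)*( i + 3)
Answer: b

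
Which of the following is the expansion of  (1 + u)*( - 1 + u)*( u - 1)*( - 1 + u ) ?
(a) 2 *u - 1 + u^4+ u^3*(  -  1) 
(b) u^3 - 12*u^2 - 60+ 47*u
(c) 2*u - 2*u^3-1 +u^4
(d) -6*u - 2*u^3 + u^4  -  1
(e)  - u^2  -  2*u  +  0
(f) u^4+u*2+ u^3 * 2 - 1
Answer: c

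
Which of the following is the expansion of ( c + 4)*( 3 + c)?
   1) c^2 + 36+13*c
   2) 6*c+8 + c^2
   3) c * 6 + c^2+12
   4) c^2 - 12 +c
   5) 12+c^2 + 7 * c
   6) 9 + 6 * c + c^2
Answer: 5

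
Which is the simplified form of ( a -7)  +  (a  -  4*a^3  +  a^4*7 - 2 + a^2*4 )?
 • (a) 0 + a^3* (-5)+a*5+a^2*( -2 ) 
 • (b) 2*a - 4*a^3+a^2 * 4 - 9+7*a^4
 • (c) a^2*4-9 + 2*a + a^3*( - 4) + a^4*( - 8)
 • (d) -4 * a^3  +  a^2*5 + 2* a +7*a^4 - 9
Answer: b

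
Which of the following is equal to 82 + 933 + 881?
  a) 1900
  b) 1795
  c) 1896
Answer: c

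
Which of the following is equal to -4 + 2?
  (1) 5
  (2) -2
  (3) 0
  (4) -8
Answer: 2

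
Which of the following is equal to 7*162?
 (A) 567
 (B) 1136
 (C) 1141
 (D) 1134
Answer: D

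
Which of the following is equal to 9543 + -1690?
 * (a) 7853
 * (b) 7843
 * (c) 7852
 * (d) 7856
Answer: a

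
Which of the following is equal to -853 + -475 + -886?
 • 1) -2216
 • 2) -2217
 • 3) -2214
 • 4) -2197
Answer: 3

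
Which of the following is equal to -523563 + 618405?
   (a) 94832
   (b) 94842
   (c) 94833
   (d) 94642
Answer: b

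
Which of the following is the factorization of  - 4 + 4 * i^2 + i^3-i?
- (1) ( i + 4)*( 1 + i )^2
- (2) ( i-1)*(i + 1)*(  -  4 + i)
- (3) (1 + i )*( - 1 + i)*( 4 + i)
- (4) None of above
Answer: 3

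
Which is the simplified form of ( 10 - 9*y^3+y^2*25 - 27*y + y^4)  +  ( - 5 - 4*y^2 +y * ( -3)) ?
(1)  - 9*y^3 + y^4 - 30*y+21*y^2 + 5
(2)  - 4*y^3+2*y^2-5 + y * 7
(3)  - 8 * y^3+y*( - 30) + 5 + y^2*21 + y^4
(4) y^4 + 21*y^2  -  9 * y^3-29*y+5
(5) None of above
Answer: 1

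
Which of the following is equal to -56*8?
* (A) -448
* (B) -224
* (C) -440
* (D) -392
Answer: A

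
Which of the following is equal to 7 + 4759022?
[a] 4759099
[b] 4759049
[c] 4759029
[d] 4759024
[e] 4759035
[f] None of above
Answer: c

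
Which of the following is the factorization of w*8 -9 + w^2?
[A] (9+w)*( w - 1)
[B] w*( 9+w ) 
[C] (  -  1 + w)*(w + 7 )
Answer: A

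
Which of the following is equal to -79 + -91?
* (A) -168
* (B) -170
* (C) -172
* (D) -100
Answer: B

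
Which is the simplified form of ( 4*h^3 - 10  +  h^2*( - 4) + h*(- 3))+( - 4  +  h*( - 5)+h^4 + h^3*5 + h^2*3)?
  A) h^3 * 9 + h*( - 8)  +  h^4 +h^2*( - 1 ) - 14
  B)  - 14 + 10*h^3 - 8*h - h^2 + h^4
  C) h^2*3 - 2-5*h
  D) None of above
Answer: A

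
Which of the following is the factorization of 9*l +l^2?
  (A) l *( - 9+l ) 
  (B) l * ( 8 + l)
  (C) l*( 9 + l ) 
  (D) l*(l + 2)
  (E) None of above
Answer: C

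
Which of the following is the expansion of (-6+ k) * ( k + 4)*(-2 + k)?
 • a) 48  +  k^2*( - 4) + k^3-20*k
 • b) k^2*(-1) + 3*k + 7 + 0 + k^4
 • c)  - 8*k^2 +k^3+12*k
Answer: a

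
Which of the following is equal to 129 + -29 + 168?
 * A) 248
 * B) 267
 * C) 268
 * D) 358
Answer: C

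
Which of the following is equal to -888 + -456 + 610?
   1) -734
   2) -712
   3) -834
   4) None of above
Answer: 1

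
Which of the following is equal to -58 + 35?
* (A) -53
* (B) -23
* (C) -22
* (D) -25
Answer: B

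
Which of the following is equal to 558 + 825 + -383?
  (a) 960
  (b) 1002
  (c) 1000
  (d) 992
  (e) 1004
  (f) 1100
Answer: c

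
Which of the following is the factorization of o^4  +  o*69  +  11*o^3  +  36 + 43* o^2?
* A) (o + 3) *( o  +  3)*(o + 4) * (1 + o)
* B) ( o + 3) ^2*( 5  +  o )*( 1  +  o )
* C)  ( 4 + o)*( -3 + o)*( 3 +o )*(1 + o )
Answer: A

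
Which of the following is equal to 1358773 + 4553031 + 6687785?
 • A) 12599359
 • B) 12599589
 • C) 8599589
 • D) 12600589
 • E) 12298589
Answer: B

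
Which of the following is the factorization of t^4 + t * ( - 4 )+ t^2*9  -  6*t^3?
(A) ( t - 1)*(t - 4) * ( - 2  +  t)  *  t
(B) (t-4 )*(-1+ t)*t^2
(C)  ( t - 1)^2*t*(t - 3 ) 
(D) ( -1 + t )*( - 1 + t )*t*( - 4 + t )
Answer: D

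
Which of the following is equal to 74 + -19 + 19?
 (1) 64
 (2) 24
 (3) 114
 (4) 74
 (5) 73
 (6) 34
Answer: 4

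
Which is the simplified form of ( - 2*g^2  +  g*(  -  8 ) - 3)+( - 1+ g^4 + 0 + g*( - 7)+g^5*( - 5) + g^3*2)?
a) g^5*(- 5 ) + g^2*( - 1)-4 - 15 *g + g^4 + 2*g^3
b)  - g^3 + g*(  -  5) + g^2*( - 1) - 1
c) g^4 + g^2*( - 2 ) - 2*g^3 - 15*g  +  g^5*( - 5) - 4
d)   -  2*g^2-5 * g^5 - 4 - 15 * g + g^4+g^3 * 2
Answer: d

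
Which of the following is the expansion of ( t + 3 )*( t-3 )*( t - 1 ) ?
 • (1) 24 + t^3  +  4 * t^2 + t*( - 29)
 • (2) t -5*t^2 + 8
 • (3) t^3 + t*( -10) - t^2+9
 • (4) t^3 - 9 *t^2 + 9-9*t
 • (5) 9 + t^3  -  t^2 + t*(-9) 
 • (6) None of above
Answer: 5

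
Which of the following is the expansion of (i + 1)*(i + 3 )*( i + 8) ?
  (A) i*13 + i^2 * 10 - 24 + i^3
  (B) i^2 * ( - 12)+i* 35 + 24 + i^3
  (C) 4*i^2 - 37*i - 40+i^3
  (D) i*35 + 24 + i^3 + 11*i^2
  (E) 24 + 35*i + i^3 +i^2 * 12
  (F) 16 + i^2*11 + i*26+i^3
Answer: E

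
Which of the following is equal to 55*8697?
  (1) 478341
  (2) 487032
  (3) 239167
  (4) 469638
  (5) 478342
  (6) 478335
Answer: 6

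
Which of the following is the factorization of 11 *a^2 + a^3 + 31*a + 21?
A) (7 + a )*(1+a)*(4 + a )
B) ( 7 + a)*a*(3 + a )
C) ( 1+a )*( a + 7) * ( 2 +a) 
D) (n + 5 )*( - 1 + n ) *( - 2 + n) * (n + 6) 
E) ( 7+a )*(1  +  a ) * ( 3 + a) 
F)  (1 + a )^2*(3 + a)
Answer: E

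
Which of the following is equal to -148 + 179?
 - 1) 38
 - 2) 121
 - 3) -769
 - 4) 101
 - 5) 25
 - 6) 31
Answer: 6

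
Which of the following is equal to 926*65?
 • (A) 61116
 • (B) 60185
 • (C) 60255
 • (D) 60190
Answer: D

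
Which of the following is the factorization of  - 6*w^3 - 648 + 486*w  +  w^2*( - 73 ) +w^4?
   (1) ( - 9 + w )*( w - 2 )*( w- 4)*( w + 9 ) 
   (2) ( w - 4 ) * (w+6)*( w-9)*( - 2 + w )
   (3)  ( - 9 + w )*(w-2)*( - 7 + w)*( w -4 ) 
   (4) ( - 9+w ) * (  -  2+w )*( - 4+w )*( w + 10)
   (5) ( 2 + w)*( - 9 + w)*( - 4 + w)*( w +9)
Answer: 1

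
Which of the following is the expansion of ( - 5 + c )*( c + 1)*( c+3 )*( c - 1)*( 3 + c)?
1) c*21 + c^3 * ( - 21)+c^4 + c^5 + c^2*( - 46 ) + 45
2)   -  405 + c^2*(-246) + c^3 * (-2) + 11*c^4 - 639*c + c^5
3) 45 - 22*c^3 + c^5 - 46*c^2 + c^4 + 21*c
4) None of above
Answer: 3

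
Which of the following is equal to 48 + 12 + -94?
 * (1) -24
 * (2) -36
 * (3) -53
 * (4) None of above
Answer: 4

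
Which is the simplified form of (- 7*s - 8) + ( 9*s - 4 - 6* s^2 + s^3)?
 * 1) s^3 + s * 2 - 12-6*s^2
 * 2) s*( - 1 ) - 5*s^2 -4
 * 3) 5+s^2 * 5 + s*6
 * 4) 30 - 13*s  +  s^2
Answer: 1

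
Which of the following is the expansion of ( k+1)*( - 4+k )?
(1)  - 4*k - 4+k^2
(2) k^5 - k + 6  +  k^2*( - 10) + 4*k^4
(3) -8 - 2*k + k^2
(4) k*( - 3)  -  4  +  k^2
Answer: 4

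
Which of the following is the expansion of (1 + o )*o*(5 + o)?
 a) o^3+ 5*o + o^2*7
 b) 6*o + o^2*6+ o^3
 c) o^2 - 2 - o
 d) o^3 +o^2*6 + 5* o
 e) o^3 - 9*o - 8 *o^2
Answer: d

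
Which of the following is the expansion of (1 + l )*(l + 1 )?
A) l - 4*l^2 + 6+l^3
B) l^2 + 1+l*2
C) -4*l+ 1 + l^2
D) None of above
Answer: B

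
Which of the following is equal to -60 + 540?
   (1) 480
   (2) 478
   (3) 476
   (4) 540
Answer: 1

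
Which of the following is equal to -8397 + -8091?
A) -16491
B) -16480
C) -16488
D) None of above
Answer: C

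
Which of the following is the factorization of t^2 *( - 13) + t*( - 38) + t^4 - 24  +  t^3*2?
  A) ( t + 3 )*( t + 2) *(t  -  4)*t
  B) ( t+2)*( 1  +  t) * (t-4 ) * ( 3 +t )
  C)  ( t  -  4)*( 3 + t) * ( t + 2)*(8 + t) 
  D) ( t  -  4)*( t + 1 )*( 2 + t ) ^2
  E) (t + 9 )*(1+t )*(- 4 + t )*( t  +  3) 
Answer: B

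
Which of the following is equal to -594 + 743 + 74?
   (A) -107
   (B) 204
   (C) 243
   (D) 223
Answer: D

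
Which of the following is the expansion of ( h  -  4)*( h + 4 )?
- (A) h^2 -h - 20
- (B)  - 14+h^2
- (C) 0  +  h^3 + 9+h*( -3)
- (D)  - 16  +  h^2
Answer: D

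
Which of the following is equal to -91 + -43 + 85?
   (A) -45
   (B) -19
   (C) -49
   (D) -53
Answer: C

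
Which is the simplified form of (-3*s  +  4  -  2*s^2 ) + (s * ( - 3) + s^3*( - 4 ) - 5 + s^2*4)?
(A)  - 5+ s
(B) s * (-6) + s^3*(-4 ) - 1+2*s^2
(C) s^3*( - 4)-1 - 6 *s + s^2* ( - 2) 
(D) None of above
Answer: B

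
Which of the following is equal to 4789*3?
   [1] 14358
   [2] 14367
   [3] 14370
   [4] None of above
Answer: 2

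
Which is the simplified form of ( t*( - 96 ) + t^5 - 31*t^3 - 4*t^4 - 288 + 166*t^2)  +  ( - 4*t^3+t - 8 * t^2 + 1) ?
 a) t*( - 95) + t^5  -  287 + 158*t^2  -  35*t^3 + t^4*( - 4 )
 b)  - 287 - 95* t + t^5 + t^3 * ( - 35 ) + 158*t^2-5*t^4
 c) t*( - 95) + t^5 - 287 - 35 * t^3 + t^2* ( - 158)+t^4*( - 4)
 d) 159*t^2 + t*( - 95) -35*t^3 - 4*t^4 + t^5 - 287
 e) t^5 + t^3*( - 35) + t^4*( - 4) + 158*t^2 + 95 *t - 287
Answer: a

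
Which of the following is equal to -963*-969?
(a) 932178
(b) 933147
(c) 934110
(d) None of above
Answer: b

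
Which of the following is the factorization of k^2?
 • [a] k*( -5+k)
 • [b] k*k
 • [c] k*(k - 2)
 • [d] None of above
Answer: b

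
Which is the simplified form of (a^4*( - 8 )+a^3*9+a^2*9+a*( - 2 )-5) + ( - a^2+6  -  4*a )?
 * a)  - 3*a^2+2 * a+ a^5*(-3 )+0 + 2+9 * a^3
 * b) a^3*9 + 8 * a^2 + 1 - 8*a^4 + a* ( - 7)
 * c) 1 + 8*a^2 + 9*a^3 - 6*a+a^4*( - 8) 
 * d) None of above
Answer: c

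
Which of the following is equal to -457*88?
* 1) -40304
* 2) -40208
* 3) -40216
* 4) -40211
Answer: 3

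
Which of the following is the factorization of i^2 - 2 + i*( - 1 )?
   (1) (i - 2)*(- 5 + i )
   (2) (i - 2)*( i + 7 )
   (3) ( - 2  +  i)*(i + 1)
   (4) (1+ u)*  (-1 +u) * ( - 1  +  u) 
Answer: 3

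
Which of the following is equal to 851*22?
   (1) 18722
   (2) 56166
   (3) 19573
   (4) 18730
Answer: 1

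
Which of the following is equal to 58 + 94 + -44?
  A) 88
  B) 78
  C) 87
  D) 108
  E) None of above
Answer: D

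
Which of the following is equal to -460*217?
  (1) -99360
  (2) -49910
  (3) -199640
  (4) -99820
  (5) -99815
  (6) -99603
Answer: 4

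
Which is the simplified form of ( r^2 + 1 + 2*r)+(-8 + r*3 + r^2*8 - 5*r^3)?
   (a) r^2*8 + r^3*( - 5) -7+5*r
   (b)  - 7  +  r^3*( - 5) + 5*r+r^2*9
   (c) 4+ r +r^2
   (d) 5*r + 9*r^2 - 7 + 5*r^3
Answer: b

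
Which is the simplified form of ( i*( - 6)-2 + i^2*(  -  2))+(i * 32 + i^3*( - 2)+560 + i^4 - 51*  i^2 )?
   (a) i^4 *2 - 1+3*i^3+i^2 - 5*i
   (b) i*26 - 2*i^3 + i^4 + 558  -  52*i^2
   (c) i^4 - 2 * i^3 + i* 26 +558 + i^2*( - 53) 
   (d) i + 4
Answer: c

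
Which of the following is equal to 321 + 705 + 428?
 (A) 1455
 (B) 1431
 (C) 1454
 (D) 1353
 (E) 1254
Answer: C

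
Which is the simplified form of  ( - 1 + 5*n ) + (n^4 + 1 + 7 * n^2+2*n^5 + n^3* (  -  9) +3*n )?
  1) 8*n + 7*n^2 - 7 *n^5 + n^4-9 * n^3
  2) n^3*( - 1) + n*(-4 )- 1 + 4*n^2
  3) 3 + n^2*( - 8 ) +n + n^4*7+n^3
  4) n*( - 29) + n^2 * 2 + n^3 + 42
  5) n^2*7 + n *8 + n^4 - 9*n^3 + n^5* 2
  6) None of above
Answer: 5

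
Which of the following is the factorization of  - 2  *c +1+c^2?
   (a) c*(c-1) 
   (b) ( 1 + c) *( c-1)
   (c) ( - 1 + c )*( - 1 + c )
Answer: c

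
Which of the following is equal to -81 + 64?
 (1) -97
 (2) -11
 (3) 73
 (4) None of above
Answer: 4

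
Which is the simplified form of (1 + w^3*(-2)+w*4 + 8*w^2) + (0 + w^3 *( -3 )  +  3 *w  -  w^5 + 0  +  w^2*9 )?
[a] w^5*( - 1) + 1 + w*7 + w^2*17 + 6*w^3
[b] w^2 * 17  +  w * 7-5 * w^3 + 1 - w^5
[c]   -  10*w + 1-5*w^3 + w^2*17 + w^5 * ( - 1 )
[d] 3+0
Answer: b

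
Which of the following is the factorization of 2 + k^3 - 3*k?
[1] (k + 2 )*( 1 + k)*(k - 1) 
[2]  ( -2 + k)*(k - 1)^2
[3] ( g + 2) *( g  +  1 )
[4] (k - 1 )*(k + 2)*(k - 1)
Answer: 4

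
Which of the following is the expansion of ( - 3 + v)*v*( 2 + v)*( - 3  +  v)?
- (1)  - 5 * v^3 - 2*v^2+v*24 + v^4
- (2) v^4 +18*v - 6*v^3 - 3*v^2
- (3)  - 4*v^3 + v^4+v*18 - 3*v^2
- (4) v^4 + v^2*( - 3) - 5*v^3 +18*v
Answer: 3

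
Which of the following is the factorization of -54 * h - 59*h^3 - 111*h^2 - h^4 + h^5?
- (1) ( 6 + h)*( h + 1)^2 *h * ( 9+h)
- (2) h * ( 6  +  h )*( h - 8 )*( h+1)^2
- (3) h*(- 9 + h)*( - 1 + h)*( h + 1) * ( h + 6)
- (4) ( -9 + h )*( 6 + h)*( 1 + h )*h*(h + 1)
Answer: 4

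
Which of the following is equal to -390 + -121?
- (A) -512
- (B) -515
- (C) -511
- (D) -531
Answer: C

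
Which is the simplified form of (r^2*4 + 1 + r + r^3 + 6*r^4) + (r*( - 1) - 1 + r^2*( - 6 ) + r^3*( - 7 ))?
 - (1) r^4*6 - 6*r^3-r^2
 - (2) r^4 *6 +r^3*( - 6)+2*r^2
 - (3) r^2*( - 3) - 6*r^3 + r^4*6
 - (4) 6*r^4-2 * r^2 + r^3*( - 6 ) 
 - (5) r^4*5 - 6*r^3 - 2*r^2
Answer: 4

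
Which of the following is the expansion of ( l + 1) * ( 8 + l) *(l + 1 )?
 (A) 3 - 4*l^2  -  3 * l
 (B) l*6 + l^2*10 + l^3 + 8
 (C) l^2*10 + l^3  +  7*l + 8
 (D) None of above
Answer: D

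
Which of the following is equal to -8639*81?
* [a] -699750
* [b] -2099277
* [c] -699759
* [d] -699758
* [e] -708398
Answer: c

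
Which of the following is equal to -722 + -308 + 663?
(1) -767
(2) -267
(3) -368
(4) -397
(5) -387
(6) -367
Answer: 6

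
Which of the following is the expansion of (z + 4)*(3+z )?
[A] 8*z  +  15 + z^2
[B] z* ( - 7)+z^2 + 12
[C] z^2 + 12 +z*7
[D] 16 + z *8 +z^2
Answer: C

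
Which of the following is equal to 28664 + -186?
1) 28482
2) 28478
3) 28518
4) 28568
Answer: 2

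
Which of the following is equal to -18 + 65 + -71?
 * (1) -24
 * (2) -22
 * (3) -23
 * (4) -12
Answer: 1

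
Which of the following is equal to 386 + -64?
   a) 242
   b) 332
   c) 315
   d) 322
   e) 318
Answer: d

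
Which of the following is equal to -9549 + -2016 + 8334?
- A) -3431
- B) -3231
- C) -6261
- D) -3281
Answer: B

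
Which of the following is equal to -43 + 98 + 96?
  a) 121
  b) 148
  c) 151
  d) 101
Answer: c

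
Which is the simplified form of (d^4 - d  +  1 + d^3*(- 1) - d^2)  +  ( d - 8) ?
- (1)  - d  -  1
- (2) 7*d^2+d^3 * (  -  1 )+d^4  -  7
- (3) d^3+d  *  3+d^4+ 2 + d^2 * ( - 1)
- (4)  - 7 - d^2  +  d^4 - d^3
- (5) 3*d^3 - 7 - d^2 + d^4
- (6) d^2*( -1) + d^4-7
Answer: 4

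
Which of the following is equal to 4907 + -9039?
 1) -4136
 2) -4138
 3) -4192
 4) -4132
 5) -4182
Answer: 4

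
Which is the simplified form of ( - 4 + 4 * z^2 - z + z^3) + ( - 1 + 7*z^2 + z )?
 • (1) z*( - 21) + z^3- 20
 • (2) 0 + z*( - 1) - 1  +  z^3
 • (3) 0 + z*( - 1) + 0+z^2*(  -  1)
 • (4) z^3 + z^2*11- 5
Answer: 4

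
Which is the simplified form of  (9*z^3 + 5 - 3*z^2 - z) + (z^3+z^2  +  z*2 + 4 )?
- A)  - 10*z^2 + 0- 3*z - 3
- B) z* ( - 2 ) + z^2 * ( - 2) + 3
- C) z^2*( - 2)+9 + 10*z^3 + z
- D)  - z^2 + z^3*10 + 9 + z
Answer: C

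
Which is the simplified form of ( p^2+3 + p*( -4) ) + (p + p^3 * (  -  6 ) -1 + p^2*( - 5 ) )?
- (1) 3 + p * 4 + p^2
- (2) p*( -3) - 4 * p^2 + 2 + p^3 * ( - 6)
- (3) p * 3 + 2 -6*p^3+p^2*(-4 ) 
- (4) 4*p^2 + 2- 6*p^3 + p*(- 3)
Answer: 2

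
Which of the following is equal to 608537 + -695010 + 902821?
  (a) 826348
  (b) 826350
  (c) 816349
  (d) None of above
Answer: d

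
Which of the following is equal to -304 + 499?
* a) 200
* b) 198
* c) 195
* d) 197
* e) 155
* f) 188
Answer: c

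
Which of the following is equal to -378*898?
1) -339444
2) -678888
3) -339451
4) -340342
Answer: 1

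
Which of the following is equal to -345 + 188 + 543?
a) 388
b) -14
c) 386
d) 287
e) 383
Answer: c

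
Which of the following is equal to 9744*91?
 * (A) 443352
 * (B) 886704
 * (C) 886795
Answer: B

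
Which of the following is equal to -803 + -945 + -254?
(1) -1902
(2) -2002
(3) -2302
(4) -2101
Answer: 2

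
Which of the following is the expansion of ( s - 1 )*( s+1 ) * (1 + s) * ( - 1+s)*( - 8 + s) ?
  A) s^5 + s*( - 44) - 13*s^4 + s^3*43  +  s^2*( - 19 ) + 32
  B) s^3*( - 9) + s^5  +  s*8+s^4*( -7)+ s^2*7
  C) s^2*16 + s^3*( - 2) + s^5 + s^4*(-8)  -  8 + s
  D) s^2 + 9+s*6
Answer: C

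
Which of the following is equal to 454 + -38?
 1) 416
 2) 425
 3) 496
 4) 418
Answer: 1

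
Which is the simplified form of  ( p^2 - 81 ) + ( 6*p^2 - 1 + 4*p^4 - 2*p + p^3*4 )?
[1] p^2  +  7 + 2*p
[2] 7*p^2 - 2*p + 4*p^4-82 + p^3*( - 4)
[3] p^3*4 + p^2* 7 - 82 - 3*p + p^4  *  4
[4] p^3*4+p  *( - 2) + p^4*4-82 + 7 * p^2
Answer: 4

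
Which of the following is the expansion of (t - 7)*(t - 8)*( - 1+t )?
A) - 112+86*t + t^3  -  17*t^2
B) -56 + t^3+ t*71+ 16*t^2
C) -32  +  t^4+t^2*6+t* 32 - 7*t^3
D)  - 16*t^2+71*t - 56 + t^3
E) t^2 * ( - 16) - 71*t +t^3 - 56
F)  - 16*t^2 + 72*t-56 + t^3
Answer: D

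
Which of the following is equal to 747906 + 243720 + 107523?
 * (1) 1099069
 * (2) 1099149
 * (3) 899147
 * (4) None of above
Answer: 2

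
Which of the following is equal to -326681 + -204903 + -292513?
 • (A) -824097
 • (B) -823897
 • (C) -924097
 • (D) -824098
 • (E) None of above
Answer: A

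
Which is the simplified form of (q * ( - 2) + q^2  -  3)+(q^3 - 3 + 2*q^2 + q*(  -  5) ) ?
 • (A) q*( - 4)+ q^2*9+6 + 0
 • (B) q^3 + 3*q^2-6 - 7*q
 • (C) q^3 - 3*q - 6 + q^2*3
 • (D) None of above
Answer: B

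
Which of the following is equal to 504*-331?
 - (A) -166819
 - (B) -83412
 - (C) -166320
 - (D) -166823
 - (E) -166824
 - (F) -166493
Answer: E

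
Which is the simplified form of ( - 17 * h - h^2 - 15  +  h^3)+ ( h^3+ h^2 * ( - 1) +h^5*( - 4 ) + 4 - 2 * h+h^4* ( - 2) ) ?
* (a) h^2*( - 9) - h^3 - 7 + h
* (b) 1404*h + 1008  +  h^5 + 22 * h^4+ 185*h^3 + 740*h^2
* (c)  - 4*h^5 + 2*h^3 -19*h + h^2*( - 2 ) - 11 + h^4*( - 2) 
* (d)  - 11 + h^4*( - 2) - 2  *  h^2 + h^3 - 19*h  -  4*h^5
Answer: c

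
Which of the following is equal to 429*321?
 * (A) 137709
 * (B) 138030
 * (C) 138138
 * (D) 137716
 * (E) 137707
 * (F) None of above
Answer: A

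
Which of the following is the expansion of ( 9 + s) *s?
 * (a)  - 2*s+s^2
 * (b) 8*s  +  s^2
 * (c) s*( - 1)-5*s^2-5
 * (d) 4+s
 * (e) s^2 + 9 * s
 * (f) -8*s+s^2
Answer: e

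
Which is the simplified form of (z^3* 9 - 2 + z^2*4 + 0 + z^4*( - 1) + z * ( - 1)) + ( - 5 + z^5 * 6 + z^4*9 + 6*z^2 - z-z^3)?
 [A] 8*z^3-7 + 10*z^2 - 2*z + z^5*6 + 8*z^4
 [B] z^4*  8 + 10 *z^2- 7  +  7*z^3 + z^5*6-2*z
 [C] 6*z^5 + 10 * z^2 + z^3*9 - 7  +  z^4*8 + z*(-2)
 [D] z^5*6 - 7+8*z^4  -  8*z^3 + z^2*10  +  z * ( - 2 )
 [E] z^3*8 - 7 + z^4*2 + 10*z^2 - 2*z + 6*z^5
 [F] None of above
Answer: A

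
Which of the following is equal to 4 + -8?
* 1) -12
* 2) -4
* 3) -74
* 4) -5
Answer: 2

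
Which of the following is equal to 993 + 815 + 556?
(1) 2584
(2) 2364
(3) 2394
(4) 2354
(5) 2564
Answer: 2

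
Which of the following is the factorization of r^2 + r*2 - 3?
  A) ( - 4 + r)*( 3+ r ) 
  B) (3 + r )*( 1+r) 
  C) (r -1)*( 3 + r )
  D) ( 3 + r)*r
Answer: C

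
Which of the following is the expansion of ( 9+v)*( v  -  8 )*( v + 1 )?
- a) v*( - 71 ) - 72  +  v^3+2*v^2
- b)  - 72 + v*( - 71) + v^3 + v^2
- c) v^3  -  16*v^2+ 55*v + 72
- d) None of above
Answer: a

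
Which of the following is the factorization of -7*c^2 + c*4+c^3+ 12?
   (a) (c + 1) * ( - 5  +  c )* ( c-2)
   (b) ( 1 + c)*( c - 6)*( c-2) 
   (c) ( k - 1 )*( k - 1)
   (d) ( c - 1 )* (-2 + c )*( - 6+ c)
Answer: b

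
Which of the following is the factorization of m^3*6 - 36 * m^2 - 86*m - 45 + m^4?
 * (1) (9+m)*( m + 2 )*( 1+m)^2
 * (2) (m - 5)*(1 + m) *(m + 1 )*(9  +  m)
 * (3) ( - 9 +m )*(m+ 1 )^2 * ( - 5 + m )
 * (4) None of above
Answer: 2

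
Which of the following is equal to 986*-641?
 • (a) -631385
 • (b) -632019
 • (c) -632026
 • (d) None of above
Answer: c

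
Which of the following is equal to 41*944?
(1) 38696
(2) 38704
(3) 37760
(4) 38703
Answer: 2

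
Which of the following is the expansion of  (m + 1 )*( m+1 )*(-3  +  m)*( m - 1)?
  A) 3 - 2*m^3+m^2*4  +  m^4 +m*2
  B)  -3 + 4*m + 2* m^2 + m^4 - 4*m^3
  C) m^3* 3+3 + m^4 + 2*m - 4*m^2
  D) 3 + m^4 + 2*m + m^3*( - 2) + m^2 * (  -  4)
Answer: D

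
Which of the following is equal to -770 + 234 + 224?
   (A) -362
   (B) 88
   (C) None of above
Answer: C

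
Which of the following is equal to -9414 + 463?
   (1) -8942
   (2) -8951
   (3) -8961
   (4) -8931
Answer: 2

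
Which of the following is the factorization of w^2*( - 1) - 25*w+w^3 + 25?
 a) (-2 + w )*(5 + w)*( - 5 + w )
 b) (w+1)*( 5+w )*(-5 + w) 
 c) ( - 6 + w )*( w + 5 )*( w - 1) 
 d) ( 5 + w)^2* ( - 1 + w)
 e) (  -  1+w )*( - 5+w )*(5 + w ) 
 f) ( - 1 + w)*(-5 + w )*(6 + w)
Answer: e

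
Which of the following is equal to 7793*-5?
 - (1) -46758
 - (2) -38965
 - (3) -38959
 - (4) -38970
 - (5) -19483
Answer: 2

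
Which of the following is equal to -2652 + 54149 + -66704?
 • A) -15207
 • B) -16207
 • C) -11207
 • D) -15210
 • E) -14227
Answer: A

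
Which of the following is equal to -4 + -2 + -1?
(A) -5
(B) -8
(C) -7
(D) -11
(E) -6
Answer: C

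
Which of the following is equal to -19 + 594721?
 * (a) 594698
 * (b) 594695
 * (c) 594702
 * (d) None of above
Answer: c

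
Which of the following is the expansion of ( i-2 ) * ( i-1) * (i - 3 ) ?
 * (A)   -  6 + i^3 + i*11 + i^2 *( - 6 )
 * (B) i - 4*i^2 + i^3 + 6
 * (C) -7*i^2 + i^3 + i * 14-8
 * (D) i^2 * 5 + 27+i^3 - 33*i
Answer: A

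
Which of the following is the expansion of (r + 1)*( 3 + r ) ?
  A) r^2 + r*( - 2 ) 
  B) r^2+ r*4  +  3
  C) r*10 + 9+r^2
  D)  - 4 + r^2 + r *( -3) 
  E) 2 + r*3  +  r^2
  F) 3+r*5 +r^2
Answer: B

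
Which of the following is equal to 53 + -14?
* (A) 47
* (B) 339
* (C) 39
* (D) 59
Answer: C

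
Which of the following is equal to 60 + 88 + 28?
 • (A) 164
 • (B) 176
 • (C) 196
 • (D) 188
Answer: B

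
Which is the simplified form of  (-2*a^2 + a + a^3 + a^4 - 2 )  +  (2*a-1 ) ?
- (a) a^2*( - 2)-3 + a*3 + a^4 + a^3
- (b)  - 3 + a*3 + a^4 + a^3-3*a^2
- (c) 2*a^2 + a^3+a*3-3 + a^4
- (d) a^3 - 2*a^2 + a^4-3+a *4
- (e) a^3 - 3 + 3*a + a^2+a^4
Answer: a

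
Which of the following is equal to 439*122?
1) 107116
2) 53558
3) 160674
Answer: 2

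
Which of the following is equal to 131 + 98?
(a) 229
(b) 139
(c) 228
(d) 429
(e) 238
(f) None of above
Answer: a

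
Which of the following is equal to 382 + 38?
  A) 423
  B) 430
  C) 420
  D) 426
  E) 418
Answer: C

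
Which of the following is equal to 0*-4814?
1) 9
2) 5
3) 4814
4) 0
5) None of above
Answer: 4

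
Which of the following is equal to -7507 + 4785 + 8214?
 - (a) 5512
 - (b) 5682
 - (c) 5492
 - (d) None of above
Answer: c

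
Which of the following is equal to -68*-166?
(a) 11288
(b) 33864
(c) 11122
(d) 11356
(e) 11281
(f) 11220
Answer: a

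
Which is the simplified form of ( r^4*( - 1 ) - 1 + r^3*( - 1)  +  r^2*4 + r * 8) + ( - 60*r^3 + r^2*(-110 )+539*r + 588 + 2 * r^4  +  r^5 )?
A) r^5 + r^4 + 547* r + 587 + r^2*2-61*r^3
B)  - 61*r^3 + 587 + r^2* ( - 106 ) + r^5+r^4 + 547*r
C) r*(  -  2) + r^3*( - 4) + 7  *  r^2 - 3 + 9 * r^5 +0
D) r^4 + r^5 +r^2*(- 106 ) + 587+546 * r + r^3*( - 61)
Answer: B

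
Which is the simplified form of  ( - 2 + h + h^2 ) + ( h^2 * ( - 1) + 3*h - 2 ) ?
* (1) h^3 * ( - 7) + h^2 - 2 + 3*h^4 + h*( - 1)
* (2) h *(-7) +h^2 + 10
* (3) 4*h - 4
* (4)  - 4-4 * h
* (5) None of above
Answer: 3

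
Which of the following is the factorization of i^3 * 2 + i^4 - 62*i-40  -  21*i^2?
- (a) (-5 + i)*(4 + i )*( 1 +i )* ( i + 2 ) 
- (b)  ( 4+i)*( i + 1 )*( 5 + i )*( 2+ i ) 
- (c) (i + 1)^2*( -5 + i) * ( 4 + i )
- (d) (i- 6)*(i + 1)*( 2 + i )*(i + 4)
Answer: a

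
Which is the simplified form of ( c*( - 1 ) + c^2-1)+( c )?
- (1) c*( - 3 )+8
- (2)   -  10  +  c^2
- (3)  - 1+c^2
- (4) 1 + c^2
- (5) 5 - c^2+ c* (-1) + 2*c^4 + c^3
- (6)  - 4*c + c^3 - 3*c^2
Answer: 3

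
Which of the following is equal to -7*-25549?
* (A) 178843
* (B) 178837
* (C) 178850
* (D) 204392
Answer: A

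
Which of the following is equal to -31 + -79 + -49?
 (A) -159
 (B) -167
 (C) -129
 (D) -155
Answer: A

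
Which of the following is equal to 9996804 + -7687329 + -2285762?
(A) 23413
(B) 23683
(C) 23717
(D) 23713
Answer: D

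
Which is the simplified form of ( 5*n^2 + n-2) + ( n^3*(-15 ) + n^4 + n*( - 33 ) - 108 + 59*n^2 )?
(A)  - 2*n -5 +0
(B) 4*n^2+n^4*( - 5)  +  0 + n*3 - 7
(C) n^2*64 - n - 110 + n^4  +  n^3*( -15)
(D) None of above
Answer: D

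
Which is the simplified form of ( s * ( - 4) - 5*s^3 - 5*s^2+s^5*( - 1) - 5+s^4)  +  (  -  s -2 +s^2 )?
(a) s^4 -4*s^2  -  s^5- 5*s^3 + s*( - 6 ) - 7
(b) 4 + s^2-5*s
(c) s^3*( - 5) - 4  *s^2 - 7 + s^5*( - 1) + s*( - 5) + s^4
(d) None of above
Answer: c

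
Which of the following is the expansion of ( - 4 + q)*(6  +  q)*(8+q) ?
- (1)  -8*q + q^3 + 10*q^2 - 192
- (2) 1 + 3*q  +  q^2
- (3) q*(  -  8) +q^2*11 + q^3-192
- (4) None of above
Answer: 1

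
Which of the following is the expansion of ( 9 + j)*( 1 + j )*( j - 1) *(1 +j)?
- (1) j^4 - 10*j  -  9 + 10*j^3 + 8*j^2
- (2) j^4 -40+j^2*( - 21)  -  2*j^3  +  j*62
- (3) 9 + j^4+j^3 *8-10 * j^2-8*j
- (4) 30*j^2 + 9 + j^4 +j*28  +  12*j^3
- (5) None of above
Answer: 1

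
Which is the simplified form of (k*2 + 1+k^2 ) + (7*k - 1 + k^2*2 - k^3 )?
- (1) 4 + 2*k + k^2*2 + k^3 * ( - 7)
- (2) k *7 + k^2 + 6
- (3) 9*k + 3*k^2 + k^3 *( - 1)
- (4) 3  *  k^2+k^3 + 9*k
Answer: 3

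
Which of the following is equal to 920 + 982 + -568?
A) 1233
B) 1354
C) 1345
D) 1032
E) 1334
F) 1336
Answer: E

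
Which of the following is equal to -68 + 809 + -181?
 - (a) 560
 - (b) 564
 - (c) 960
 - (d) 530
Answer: a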